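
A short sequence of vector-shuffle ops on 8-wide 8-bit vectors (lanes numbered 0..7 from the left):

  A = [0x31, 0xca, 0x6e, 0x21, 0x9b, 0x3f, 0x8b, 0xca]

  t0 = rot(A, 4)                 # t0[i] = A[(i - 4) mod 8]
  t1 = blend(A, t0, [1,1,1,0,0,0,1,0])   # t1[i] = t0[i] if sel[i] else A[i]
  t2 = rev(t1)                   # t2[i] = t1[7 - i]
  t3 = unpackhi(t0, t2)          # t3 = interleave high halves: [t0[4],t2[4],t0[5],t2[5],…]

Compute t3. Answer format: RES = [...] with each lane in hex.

RES = [0x31, 0x21, 0xca, 0x8b, 0x6e, 0x3f, 0x21, 0x9b]

t0 = [0x9b, 0x3f, 0x8b, 0xca, 0x31, 0xca, 0x6e, 0x21]
t1 = [0x9b, 0x3f, 0x8b, 0x21, 0x9b, 0x3f, 0x6e, 0xca]
t2 = [0xca, 0x6e, 0x3f, 0x9b, 0x21, 0x8b, 0x3f, 0x9b]
t3 = [0x31, 0x21, 0xca, 0x8b, 0x6e, 0x3f, 0x21, 0x9b]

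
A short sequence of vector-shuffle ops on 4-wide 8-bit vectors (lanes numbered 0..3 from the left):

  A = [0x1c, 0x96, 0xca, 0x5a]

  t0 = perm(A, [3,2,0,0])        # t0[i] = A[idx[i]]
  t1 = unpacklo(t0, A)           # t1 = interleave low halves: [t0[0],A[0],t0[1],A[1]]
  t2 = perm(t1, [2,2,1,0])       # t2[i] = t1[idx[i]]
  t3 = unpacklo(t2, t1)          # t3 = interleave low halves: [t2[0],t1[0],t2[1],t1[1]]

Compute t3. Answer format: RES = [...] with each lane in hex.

  t0: 5a ca 1c 1c
  t1: 5a 1c ca 96
  t2: ca ca 1c 5a
  t3: ca 5a ca 1c

RES = [ 0xca  0x5a  0xca  0x1c ]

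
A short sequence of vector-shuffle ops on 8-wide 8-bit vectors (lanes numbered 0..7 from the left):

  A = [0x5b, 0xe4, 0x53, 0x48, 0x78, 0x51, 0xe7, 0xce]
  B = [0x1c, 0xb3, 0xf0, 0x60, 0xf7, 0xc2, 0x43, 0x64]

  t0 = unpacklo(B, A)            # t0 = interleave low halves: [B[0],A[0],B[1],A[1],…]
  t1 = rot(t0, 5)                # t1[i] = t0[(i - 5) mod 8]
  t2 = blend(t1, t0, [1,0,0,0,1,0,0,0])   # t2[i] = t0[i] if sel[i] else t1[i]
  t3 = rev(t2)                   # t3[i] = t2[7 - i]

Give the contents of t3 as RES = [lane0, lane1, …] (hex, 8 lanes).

  t0: 1c 5b b3 e4 f0 53 60 48
  t1: e4 f0 53 60 48 1c 5b b3
  t2: 1c f0 53 60 f0 1c 5b b3
  t3: b3 5b 1c f0 60 53 f0 1c

RES = [0xb3, 0x5b, 0x1c, 0xf0, 0x60, 0x53, 0xf0, 0x1c]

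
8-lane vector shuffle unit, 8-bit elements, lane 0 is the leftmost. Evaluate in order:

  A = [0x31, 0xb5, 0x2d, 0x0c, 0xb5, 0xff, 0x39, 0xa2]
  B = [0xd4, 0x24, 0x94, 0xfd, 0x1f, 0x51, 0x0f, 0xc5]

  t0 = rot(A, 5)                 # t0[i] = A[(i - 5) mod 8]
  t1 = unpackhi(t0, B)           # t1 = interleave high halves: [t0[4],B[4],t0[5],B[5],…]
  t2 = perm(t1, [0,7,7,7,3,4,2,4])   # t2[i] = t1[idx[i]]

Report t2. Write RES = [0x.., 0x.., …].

  t0: 0c b5 ff 39 a2 31 b5 2d
  t1: a2 1f 31 51 b5 0f 2d c5
  t2: a2 c5 c5 c5 51 b5 31 b5

RES = [0xa2, 0xc5, 0xc5, 0xc5, 0x51, 0xb5, 0x31, 0xb5]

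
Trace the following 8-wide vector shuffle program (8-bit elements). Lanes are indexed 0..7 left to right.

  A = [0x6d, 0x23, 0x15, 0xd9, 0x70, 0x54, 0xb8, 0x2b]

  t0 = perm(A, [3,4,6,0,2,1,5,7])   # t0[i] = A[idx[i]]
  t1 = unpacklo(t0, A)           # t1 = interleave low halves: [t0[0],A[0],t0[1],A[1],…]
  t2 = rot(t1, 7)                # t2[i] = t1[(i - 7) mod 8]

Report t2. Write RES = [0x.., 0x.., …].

RES = [0x6d, 0x70, 0x23, 0xb8, 0x15, 0x6d, 0xd9, 0xd9]

t0 = [0xd9, 0x70, 0xb8, 0x6d, 0x15, 0x23, 0x54, 0x2b]
t1 = [0xd9, 0x6d, 0x70, 0x23, 0xb8, 0x15, 0x6d, 0xd9]
t2 = [0x6d, 0x70, 0x23, 0xb8, 0x15, 0x6d, 0xd9, 0xd9]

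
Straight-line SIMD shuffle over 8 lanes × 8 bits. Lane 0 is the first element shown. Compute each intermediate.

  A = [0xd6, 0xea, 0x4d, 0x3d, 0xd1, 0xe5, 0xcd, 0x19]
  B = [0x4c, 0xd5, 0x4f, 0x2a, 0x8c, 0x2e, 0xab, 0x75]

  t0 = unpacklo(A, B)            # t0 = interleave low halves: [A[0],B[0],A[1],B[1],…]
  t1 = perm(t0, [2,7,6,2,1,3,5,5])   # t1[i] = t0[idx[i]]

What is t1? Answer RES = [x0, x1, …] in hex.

RES = [ 0xea  0x2a  0x3d  0xea  0x4c  0xd5  0x4f  0x4f ]

  t0: d6 4c ea d5 4d 4f 3d 2a
  t1: ea 2a 3d ea 4c d5 4f 4f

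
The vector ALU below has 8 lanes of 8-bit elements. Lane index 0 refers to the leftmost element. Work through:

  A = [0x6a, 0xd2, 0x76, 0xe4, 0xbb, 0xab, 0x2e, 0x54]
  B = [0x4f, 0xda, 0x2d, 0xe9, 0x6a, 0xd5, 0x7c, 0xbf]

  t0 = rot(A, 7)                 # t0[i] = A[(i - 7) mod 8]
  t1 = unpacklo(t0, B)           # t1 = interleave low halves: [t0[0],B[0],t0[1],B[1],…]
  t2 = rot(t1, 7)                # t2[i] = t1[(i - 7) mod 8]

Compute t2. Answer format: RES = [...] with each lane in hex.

→ t0 |d2|76|e4|bb|ab|2e|54|6a|
→ t1 |d2|4f|76|da|e4|2d|bb|e9|
→ t2 |4f|76|da|e4|2d|bb|e9|d2|

RES = [ 0x4f  0x76  0xda  0xe4  0x2d  0xbb  0xe9  0xd2 ]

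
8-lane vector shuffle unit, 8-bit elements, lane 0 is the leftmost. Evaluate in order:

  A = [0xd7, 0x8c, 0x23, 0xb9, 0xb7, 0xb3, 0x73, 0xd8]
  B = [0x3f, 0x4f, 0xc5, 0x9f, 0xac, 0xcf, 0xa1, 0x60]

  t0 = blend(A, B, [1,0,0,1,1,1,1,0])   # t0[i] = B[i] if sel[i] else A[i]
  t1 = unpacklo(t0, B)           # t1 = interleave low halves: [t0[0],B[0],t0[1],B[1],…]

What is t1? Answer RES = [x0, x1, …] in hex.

RES = [ 0x3f  0x3f  0x8c  0x4f  0x23  0xc5  0x9f  0x9f ]

t0 = [0x3f, 0x8c, 0x23, 0x9f, 0xac, 0xcf, 0xa1, 0xd8]
t1 = [0x3f, 0x3f, 0x8c, 0x4f, 0x23, 0xc5, 0x9f, 0x9f]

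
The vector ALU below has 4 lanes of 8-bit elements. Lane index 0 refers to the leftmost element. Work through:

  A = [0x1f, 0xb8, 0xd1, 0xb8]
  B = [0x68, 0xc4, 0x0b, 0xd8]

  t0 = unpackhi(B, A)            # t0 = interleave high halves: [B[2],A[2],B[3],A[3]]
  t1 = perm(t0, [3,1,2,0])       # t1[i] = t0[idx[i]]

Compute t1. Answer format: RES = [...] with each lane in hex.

RES = [0xb8, 0xd1, 0xd8, 0x0b]

→ t0 |0b|d1|d8|b8|
→ t1 |b8|d1|d8|0b|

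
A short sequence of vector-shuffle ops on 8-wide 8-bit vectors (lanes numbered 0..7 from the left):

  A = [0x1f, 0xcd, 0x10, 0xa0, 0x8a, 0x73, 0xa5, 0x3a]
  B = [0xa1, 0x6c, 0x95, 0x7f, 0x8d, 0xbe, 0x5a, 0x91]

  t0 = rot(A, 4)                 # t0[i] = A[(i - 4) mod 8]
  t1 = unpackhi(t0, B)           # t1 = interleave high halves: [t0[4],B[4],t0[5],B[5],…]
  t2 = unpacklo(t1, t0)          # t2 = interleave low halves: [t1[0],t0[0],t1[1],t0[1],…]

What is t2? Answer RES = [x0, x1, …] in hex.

  t0: 8a 73 a5 3a 1f cd 10 a0
  t1: 1f 8d cd be 10 5a a0 91
  t2: 1f 8a 8d 73 cd a5 be 3a

RES = [ 0x1f  0x8a  0x8d  0x73  0xcd  0xa5  0xbe  0x3a ]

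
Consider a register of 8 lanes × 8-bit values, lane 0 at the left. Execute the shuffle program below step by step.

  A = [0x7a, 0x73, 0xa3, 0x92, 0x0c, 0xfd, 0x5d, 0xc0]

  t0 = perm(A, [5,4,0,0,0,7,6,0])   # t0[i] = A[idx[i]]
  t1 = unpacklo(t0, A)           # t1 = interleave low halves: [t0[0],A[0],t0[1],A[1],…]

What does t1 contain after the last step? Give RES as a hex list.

RES = [0xfd, 0x7a, 0x0c, 0x73, 0x7a, 0xa3, 0x7a, 0x92]

→ t0 |fd|0c|7a|7a|7a|c0|5d|7a|
→ t1 |fd|7a|0c|73|7a|a3|7a|92|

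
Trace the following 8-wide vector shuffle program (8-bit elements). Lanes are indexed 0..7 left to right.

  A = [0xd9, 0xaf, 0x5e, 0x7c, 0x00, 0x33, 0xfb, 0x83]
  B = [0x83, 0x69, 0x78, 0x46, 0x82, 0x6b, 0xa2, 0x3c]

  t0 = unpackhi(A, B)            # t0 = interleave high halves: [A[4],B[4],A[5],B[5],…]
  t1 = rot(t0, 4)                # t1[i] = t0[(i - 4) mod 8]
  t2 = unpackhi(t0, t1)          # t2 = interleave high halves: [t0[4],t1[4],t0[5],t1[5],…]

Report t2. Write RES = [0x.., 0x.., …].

RES = [ 0xfb  0x00  0xa2  0x82  0x83  0x33  0x3c  0x6b ]

t0 = [0x00, 0x82, 0x33, 0x6b, 0xfb, 0xa2, 0x83, 0x3c]
t1 = [0xfb, 0xa2, 0x83, 0x3c, 0x00, 0x82, 0x33, 0x6b]
t2 = [0xfb, 0x00, 0xa2, 0x82, 0x83, 0x33, 0x3c, 0x6b]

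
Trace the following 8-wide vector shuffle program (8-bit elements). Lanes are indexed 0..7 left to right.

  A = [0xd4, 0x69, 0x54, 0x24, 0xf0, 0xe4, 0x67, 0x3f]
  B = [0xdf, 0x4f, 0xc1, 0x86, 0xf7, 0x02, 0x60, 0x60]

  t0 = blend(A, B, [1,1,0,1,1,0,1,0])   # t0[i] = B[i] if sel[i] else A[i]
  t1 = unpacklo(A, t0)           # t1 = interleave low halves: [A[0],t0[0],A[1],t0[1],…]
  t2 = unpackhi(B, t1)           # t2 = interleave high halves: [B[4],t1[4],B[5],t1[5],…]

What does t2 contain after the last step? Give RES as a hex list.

RES = [0xf7, 0x54, 0x02, 0x54, 0x60, 0x24, 0x60, 0x86]

  t0: df 4f 54 86 f7 e4 60 3f
  t1: d4 df 69 4f 54 54 24 86
  t2: f7 54 02 54 60 24 60 86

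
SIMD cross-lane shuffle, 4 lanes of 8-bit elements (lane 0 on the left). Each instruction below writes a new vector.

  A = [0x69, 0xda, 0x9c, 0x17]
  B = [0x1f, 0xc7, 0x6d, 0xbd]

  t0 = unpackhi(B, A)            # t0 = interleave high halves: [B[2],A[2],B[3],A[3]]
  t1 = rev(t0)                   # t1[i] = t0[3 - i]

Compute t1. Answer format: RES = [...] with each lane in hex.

RES = [0x17, 0xbd, 0x9c, 0x6d]

→ t0 |6d|9c|bd|17|
→ t1 |17|bd|9c|6d|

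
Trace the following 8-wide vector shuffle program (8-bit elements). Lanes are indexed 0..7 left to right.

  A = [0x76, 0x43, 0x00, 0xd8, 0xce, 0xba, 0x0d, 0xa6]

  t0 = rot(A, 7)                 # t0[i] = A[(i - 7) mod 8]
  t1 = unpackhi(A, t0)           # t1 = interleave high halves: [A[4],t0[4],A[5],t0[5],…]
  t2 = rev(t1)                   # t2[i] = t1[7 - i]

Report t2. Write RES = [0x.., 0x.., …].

RES = [0x76, 0xa6, 0xa6, 0x0d, 0x0d, 0xba, 0xba, 0xce]

→ t0 |43|00|d8|ce|ba|0d|a6|76|
→ t1 |ce|ba|ba|0d|0d|a6|a6|76|
→ t2 |76|a6|a6|0d|0d|ba|ba|ce|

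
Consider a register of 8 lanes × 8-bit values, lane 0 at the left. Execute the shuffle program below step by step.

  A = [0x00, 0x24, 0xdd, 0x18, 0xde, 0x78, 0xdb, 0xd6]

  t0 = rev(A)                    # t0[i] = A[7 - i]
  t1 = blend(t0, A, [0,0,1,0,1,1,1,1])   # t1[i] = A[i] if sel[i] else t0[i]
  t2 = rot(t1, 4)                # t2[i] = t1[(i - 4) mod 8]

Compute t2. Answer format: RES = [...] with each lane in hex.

  t0: d6 db 78 de 18 dd 24 00
  t1: d6 db dd de de 78 db d6
  t2: de 78 db d6 d6 db dd de

RES = [0xde, 0x78, 0xdb, 0xd6, 0xd6, 0xdb, 0xdd, 0xde]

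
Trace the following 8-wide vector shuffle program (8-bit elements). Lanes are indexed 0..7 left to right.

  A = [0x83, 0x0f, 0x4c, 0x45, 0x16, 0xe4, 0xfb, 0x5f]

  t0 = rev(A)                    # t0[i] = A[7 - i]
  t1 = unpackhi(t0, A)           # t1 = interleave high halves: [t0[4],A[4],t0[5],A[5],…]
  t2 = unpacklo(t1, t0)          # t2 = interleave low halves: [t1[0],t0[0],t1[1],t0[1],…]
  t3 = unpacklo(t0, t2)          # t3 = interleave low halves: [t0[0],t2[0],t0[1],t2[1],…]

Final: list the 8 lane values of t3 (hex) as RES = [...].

RES = [0x5f, 0x45, 0xfb, 0x5f, 0xe4, 0x16, 0x16, 0xfb]

t0 = [0x5f, 0xfb, 0xe4, 0x16, 0x45, 0x4c, 0x0f, 0x83]
t1 = [0x45, 0x16, 0x4c, 0xe4, 0x0f, 0xfb, 0x83, 0x5f]
t2 = [0x45, 0x5f, 0x16, 0xfb, 0x4c, 0xe4, 0xe4, 0x16]
t3 = [0x5f, 0x45, 0xfb, 0x5f, 0xe4, 0x16, 0x16, 0xfb]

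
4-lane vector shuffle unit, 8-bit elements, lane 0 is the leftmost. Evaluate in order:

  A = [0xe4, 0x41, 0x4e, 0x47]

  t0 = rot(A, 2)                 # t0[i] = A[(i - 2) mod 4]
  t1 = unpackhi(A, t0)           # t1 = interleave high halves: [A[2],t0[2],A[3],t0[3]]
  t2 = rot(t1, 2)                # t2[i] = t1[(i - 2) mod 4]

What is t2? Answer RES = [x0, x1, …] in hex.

RES = [0x47, 0x41, 0x4e, 0xe4]

  t0: 4e 47 e4 41
  t1: 4e e4 47 41
  t2: 47 41 4e e4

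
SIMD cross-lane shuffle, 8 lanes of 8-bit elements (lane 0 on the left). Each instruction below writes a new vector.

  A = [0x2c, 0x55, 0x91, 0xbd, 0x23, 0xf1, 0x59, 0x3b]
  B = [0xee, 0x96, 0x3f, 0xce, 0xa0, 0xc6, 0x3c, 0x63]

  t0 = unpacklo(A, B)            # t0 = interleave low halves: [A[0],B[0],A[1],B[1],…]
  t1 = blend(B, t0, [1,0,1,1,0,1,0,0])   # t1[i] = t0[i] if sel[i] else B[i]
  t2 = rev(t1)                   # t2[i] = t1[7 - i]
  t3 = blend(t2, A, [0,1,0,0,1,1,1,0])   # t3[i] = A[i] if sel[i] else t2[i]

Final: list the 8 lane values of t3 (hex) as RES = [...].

RES = [ 0x63  0x55  0x3f  0xa0  0x23  0xf1  0x59  0x2c ]

→ t0 |2c|ee|55|96|91|3f|bd|ce|
→ t1 |2c|96|55|96|a0|3f|3c|63|
→ t2 |63|3c|3f|a0|96|55|96|2c|
→ t3 |63|55|3f|a0|23|f1|59|2c|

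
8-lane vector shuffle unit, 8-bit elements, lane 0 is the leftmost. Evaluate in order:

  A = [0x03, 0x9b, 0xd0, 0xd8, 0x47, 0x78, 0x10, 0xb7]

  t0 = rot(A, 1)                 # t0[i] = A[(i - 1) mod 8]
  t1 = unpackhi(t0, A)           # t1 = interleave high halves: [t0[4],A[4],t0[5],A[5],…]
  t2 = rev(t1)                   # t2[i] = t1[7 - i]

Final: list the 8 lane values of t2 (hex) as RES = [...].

  t0: b7 03 9b d0 d8 47 78 10
  t1: d8 47 47 78 78 10 10 b7
  t2: b7 10 10 78 78 47 47 d8

RES = [ 0xb7  0x10  0x10  0x78  0x78  0x47  0x47  0xd8 ]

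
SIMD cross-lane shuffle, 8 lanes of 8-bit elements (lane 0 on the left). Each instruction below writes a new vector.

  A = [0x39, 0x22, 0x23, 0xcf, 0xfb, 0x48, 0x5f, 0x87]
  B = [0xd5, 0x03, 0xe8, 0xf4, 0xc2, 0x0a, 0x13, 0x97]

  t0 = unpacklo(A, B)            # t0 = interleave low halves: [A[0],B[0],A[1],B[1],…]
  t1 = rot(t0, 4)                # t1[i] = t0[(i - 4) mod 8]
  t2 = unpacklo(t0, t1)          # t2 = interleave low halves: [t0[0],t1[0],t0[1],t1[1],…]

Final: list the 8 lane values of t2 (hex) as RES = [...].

  t0: 39 d5 22 03 23 e8 cf f4
  t1: 23 e8 cf f4 39 d5 22 03
  t2: 39 23 d5 e8 22 cf 03 f4

RES = [0x39, 0x23, 0xd5, 0xe8, 0x22, 0xcf, 0x03, 0xf4]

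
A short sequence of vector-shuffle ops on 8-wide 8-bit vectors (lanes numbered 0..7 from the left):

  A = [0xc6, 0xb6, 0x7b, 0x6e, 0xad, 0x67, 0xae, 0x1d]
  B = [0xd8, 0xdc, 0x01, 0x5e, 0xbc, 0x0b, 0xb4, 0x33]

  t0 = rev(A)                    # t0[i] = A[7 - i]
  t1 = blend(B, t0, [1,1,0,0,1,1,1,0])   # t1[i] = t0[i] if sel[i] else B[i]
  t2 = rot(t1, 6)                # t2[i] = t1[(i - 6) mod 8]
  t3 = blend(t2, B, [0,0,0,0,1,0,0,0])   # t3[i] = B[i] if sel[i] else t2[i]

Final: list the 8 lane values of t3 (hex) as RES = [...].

→ t0 |1d|ae|67|ad|6e|7b|b6|c6|
→ t1 |1d|ae|01|5e|6e|7b|b6|33|
→ t2 |01|5e|6e|7b|b6|33|1d|ae|
→ t3 |01|5e|6e|7b|bc|33|1d|ae|

RES = [ 0x01  0x5e  0x6e  0x7b  0xbc  0x33  0x1d  0xae ]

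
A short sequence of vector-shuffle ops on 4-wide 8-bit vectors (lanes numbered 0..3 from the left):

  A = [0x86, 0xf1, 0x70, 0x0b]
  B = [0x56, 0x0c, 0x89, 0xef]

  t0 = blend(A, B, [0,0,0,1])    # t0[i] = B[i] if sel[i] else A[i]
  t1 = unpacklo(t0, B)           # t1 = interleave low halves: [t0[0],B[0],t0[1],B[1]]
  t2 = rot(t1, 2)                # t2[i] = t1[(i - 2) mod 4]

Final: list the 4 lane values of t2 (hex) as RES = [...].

t0 = [0x86, 0xf1, 0x70, 0xef]
t1 = [0x86, 0x56, 0xf1, 0x0c]
t2 = [0xf1, 0x0c, 0x86, 0x56]

RES = [0xf1, 0x0c, 0x86, 0x56]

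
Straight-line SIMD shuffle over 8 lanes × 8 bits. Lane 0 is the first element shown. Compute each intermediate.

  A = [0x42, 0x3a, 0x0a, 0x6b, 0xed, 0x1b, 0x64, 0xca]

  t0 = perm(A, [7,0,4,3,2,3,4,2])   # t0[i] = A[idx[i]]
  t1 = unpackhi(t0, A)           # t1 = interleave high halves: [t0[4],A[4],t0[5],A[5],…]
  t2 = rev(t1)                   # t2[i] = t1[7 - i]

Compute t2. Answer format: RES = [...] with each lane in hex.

RES = [ 0xca  0x0a  0x64  0xed  0x1b  0x6b  0xed  0x0a ]

t0 = [0xca, 0x42, 0xed, 0x6b, 0x0a, 0x6b, 0xed, 0x0a]
t1 = [0x0a, 0xed, 0x6b, 0x1b, 0xed, 0x64, 0x0a, 0xca]
t2 = [0xca, 0x0a, 0x64, 0xed, 0x1b, 0x6b, 0xed, 0x0a]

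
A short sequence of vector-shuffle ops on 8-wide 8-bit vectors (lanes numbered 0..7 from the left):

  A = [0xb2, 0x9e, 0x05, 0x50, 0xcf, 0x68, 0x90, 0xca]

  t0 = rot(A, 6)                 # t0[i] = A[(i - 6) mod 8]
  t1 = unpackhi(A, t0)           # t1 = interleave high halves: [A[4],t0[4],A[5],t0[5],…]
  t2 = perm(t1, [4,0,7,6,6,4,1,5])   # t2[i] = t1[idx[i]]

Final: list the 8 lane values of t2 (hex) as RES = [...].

RES = [0x90, 0xcf, 0x9e, 0xca, 0xca, 0x90, 0x90, 0xb2]

  t0: 05 50 cf 68 90 ca b2 9e
  t1: cf 90 68 ca 90 b2 ca 9e
  t2: 90 cf 9e ca ca 90 90 b2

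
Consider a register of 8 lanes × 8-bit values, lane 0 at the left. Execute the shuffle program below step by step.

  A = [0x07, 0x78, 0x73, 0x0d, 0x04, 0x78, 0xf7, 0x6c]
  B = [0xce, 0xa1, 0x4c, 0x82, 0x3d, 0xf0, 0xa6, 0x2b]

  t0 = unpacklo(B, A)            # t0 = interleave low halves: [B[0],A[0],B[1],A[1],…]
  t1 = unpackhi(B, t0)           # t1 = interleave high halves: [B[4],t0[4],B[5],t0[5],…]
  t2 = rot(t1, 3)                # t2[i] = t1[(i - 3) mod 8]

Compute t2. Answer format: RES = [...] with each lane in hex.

  t0: ce 07 a1 78 4c 73 82 0d
  t1: 3d 4c f0 73 a6 82 2b 0d
  t2: 82 2b 0d 3d 4c f0 73 a6

RES = [0x82, 0x2b, 0x0d, 0x3d, 0x4c, 0xf0, 0x73, 0xa6]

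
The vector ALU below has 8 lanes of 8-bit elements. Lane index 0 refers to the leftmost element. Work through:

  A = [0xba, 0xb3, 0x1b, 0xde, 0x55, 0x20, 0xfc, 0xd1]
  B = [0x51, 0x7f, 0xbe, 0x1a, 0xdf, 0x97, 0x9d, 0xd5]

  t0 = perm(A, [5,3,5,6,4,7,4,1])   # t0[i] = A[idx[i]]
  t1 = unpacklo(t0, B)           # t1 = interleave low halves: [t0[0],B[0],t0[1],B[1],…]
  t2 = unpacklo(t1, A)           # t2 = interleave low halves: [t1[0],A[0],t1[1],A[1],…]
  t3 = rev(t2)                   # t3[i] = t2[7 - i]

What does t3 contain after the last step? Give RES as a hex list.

RES = [0xde, 0x7f, 0x1b, 0xde, 0xb3, 0x51, 0xba, 0x20]

t0 = [0x20, 0xde, 0x20, 0xfc, 0x55, 0xd1, 0x55, 0xb3]
t1 = [0x20, 0x51, 0xde, 0x7f, 0x20, 0xbe, 0xfc, 0x1a]
t2 = [0x20, 0xba, 0x51, 0xb3, 0xde, 0x1b, 0x7f, 0xde]
t3 = [0xde, 0x7f, 0x1b, 0xde, 0xb3, 0x51, 0xba, 0x20]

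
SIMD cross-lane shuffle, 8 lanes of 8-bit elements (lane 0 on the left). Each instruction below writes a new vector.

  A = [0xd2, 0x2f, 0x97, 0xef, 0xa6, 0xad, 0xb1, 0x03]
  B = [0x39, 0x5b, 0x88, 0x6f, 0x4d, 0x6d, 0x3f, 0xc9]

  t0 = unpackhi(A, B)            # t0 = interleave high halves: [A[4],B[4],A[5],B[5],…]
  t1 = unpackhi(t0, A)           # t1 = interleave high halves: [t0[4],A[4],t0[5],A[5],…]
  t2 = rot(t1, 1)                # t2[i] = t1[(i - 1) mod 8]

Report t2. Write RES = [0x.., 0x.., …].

  t0: a6 4d ad 6d b1 3f 03 c9
  t1: b1 a6 3f ad 03 b1 c9 03
  t2: 03 b1 a6 3f ad 03 b1 c9

RES = [ 0x03  0xb1  0xa6  0x3f  0xad  0x03  0xb1  0xc9 ]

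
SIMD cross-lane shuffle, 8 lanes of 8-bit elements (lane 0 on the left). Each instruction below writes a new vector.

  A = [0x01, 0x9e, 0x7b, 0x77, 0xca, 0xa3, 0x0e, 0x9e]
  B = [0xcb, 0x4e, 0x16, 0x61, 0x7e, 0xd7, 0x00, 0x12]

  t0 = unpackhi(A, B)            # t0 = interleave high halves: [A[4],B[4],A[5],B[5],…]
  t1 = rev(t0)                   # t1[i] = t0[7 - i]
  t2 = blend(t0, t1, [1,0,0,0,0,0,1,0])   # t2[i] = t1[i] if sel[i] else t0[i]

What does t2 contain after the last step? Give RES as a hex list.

RES = [0x12, 0x7e, 0xa3, 0xd7, 0x0e, 0x00, 0x7e, 0x12]

  t0: ca 7e a3 d7 0e 00 9e 12
  t1: 12 9e 00 0e d7 a3 7e ca
  t2: 12 7e a3 d7 0e 00 7e 12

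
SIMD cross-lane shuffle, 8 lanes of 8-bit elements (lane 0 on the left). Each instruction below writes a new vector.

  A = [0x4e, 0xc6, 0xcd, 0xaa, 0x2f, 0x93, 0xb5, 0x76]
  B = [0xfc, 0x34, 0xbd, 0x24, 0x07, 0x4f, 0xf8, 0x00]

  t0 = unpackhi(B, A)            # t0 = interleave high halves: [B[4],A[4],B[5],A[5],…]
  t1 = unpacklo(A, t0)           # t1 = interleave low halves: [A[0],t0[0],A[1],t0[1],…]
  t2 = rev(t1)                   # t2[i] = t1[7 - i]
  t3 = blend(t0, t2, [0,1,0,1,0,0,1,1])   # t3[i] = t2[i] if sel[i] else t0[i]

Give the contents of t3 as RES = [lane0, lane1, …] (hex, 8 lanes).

RES = [0x07, 0xaa, 0x4f, 0xcd, 0xf8, 0xb5, 0x07, 0x4e]

t0 = [0x07, 0x2f, 0x4f, 0x93, 0xf8, 0xb5, 0x00, 0x76]
t1 = [0x4e, 0x07, 0xc6, 0x2f, 0xcd, 0x4f, 0xaa, 0x93]
t2 = [0x93, 0xaa, 0x4f, 0xcd, 0x2f, 0xc6, 0x07, 0x4e]
t3 = [0x07, 0xaa, 0x4f, 0xcd, 0xf8, 0xb5, 0x07, 0x4e]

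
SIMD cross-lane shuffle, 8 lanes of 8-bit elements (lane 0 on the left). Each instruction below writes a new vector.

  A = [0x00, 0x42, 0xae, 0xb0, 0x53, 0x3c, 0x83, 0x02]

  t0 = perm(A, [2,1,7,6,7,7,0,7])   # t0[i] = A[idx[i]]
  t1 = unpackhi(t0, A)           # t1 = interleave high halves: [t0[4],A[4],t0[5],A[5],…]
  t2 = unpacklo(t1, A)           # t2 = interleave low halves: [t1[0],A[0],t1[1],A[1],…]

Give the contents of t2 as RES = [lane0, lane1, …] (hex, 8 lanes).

RES = [ 0x02  0x00  0x53  0x42  0x02  0xae  0x3c  0xb0 ]

  t0: ae 42 02 83 02 02 00 02
  t1: 02 53 02 3c 00 83 02 02
  t2: 02 00 53 42 02 ae 3c b0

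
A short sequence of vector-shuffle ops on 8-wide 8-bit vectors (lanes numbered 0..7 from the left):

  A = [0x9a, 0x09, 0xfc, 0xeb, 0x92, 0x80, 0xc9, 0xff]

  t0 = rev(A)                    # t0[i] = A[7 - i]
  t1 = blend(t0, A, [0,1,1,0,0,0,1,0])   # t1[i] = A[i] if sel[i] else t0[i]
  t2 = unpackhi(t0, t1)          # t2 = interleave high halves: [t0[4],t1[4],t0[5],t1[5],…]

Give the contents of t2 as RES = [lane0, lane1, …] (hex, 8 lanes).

  t0: ff c9 80 92 eb fc 09 9a
  t1: ff 09 fc 92 eb fc c9 9a
  t2: eb eb fc fc 09 c9 9a 9a

RES = [0xeb, 0xeb, 0xfc, 0xfc, 0x09, 0xc9, 0x9a, 0x9a]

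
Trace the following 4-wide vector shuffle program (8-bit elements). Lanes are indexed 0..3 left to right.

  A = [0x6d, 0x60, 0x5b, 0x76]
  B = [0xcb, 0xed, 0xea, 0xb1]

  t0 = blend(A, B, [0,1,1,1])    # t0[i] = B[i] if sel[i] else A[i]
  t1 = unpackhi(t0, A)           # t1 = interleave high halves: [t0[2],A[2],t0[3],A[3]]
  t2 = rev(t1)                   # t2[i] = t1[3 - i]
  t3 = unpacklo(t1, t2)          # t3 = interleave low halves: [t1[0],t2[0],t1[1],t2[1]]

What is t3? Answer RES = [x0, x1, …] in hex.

RES = [ 0xea  0x76  0x5b  0xb1 ]

  t0: 6d ed ea b1
  t1: ea 5b b1 76
  t2: 76 b1 5b ea
  t3: ea 76 5b b1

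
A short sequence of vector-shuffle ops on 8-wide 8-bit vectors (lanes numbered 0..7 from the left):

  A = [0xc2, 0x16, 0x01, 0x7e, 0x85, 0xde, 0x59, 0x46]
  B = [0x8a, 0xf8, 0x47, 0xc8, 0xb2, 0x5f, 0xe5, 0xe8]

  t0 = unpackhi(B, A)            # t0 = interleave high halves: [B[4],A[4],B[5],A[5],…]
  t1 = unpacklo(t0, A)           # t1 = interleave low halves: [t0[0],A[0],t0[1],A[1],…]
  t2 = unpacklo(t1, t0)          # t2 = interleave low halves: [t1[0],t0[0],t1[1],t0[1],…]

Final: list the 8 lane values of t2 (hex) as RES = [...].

RES = [ 0xb2  0xb2  0xc2  0x85  0x85  0x5f  0x16  0xde ]

→ t0 |b2|85|5f|de|e5|59|e8|46|
→ t1 |b2|c2|85|16|5f|01|de|7e|
→ t2 |b2|b2|c2|85|85|5f|16|de|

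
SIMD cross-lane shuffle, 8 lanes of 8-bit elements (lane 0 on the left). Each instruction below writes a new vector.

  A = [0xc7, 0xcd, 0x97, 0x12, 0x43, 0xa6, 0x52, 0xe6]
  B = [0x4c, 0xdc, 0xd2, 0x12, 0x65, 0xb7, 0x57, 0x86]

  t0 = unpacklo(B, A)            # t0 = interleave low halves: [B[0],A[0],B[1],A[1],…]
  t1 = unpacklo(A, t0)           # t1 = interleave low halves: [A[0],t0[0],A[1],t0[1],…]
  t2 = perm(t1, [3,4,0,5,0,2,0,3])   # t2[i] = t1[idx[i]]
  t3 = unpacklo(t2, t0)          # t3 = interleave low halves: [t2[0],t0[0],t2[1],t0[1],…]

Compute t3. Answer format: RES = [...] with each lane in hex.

t0 = [0x4c, 0xc7, 0xdc, 0xcd, 0xd2, 0x97, 0x12, 0x12]
t1 = [0xc7, 0x4c, 0xcd, 0xc7, 0x97, 0xdc, 0x12, 0xcd]
t2 = [0xc7, 0x97, 0xc7, 0xdc, 0xc7, 0xcd, 0xc7, 0xc7]
t3 = [0xc7, 0x4c, 0x97, 0xc7, 0xc7, 0xdc, 0xdc, 0xcd]

RES = [0xc7, 0x4c, 0x97, 0xc7, 0xc7, 0xdc, 0xdc, 0xcd]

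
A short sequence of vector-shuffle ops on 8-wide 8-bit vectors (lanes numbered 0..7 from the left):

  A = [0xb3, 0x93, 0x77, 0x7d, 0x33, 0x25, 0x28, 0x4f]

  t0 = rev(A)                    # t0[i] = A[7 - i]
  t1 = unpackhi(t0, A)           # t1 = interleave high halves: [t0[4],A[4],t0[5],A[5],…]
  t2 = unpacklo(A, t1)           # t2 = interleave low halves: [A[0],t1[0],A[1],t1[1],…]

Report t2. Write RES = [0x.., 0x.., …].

t0 = [0x4f, 0x28, 0x25, 0x33, 0x7d, 0x77, 0x93, 0xb3]
t1 = [0x7d, 0x33, 0x77, 0x25, 0x93, 0x28, 0xb3, 0x4f]
t2 = [0xb3, 0x7d, 0x93, 0x33, 0x77, 0x77, 0x7d, 0x25]

RES = [0xb3, 0x7d, 0x93, 0x33, 0x77, 0x77, 0x7d, 0x25]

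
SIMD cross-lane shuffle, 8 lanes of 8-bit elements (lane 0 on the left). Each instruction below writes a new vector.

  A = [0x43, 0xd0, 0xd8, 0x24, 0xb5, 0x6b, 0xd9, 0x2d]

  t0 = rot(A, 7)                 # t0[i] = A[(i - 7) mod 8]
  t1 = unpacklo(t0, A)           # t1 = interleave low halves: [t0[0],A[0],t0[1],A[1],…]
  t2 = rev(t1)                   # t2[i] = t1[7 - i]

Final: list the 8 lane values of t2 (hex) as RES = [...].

  t0: d0 d8 24 b5 6b d9 2d 43
  t1: d0 43 d8 d0 24 d8 b5 24
  t2: 24 b5 d8 24 d0 d8 43 d0

RES = [ 0x24  0xb5  0xd8  0x24  0xd0  0xd8  0x43  0xd0 ]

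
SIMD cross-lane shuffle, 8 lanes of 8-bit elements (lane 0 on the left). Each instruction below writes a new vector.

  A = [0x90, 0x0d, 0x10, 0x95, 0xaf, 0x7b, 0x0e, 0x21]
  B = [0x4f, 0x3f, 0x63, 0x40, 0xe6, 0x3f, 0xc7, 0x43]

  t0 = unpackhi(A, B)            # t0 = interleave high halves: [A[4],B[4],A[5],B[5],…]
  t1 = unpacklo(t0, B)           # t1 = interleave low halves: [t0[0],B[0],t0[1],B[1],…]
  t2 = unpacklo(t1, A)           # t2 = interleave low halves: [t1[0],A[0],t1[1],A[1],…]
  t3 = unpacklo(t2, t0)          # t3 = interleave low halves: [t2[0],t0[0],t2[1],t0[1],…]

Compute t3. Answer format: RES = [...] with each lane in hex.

RES = [0xaf, 0xaf, 0x90, 0xe6, 0x4f, 0x7b, 0x0d, 0x3f]

t0 = [0xaf, 0xe6, 0x7b, 0x3f, 0x0e, 0xc7, 0x21, 0x43]
t1 = [0xaf, 0x4f, 0xe6, 0x3f, 0x7b, 0x63, 0x3f, 0x40]
t2 = [0xaf, 0x90, 0x4f, 0x0d, 0xe6, 0x10, 0x3f, 0x95]
t3 = [0xaf, 0xaf, 0x90, 0xe6, 0x4f, 0x7b, 0x0d, 0x3f]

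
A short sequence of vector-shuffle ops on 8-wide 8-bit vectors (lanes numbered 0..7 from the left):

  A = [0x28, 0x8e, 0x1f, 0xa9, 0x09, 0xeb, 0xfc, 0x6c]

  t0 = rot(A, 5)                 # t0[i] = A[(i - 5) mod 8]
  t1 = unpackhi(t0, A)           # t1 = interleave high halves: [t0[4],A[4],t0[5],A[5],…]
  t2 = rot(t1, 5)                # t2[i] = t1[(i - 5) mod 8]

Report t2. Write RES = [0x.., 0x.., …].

RES = [0xeb, 0x8e, 0xfc, 0x1f, 0x6c, 0x6c, 0x09, 0x28]

→ t0 |a9|09|eb|fc|6c|28|8e|1f|
→ t1 |6c|09|28|eb|8e|fc|1f|6c|
→ t2 |eb|8e|fc|1f|6c|6c|09|28|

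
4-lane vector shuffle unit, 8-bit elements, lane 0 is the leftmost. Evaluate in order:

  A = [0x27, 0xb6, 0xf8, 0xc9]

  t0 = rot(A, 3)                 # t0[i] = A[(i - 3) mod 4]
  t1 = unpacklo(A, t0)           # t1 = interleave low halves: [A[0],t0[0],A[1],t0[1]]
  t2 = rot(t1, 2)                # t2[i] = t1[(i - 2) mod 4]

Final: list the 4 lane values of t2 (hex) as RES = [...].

t0 = [0xb6, 0xf8, 0xc9, 0x27]
t1 = [0x27, 0xb6, 0xb6, 0xf8]
t2 = [0xb6, 0xf8, 0x27, 0xb6]

RES = [ 0xb6  0xf8  0x27  0xb6 ]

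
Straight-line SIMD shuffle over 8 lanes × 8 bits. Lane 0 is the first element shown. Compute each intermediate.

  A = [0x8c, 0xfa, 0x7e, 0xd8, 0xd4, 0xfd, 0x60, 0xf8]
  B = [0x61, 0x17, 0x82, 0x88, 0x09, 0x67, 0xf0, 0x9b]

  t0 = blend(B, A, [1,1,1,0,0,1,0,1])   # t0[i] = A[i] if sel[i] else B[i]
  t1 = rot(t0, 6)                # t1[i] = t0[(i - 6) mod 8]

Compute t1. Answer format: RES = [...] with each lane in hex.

RES = [0x7e, 0x88, 0x09, 0xfd, 0xf0, 0xf8, 0x8c, 0xfa]

→ t0 |8c|fa|7e|88|09|fd|f0|f8|
→ t1 |7e|88|09|fd|f0|f8|8c|fa|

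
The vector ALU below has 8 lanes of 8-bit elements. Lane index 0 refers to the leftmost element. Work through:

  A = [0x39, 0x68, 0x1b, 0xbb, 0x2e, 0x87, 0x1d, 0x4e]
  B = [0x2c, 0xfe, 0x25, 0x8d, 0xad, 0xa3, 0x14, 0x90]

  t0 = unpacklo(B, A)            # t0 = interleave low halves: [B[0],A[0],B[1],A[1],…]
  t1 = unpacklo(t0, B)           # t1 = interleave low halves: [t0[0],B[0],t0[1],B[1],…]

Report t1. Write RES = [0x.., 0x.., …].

t0 = [0x2c, 0x39, 0xfe, 0x68, 0x25, 0x1b, 0x8d, 0xbb]
t1 = [0x2c, 0x2c, 0x39, 0xfe, 0xfe, 0x25, 0x68, 0x8d]

RES = [ 0x2c  0x2c  0x39  0xfe  0xfe  0x25  0x68  0x8d ]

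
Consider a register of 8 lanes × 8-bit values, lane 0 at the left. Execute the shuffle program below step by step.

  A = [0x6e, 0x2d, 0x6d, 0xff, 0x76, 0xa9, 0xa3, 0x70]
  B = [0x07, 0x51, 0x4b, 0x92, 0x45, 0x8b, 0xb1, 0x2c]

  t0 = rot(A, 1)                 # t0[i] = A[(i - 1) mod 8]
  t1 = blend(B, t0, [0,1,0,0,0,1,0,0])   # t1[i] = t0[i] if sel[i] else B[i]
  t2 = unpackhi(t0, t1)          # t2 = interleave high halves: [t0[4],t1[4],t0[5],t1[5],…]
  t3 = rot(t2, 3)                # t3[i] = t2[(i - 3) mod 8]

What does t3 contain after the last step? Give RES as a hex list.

RES = [ 0xb1  0xa3  0x2c  0xff  0x45  0x76  0x76  0xa9 ]

  t0: 70 6e 2d 6d ff 76 a9 a3
  t1: 07 6e 4b 92 45 76 b1 2c
  t2: ff 45 76 76 a9 b1 a3 2c
  t3: b1 a3 2c ff 45 76 76 a9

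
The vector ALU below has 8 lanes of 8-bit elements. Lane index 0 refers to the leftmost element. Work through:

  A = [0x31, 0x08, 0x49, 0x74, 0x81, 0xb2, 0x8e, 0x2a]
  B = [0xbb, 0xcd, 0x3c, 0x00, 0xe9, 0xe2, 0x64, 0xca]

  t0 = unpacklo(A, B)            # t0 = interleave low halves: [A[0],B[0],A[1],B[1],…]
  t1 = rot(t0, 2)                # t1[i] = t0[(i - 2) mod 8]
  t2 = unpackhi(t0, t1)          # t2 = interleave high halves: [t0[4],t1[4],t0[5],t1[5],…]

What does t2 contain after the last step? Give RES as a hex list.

RES = [0x49, 0x08, 0x3c, 0xcd, 0x74, 0x49, 0x00, 0x3c]

t0 = [0x31, 0xbb, 0x08, 0xcd, 0x49, 0x3c, 0x74, 0x00]
t1 = [0x74, 0x00, 0x31, 0xbb, 0x08, 0xcd, 0x49, 0x3c]
t2 = [0x49, 0x08, 0x3c, 0xcd, 0x74, 0x49, 0x00, 0x3c]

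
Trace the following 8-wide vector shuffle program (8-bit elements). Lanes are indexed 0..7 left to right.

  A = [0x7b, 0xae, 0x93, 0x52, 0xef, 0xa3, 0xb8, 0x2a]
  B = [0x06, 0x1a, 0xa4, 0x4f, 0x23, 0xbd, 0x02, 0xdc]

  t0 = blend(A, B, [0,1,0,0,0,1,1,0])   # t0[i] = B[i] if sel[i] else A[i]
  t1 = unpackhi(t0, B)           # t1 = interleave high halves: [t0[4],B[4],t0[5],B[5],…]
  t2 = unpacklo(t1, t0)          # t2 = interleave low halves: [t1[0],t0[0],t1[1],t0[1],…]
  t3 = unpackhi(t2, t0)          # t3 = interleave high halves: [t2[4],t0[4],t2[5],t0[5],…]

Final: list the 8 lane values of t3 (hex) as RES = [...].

t0 = [0x7b, 0x1a, 0x93, 0x52, 0xef, 0xbd, 0x02, 0x2a]
t1 = [0xef, 0x23, 0xbd, 0xbd, 0x02, 0x02, 0x2a, 0xdc]
t2 = [0xef, 0x7b, 0x23, 0x1a, 0xbd, 0x93, 0xbd, 0x52]
t3 = [0xbd, 0xef, 0x93, 0xbd, 0xbd, 0x02, 0x52, 0x2a]

RES = [ 0xbd  0xef  0x93  0xbd  0xbd  0x02  0x52  0x2a ]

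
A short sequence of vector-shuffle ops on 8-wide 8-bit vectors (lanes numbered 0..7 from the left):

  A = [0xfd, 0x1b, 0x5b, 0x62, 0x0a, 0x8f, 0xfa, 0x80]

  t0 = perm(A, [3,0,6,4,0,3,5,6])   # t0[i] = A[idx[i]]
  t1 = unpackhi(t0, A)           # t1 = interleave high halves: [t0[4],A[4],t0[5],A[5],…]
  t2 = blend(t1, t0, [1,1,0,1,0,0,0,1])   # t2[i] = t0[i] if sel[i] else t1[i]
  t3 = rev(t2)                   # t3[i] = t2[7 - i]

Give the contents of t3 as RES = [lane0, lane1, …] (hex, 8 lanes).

t0 = [0x62, 0xfd, 0xfa, 0x0a, 0xfd, 0x62, 0x8f, 0xfa]
t1 = [0xfd, 0x0a, 0x62, 0x8f, 0x8f, 0xfa, 0xfa, 0x80]
t2 = [0x62, 0xfd, 0x62, 0x0a, 0x8f, 0xfa, 0xfa, 0xfa]
t3 = [0xfa, 0xfa, 0xfa, 0x8f, 0x0a, 0x62, 0xfd, 0x62]

RES = [0xfa, 0xfa, 0xfa, 0x8f, 0x0a, 0x62, 0xfd, 0x62]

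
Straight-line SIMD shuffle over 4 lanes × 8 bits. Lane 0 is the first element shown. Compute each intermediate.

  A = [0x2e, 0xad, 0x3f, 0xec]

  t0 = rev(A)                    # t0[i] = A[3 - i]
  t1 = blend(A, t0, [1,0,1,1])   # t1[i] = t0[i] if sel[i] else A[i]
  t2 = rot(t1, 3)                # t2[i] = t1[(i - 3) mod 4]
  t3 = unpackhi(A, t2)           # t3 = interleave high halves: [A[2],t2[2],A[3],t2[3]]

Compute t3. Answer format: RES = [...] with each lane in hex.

t0 = [0xec, 0x3f, 0xad, 0x2e]
t1 = [0xec, 0xad, 0xad, 0x2e]
t2 = [0xad, 0xad, 0x2e, 0xec]
t3 = [0x3f, 0x2e, 0xec, 0xec]

RES = [ 0x3f  0x2e  0xec  0xec ]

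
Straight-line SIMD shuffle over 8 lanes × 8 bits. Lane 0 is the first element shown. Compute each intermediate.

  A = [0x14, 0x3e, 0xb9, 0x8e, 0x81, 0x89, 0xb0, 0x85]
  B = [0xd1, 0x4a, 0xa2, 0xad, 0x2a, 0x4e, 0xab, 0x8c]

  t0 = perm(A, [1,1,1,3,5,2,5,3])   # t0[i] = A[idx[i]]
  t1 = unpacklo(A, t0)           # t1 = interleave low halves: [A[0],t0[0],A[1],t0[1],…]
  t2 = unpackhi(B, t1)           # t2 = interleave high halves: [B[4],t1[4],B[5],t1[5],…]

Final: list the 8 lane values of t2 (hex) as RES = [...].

RES = [0x2a, 0xb9, 0x4e, 0x3e, 0xab, 0x8e, 0x8c, 0x8e]

→ t0 |3e|3e|3e|8e|89|b9|89|8e|
→ t1 |14|3e|3e|3e|b9|3e|8e|8e|
→ t2 |2a|b9|4e|3e|ab|8e|8c|8e|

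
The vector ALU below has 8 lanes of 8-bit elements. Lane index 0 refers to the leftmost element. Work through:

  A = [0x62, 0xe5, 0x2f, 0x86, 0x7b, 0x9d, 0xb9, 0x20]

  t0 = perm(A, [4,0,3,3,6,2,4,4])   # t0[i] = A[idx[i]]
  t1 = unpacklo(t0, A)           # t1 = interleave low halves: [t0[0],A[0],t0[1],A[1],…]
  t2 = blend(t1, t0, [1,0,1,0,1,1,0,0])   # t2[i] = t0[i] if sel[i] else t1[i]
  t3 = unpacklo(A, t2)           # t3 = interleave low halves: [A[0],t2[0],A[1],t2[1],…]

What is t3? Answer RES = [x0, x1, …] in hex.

t0 = [0x7b, 0x62, 0x86, 0x86, 0xb9, 0x2f, 0x7b, 0x7b]
t1 = [0x7b, 0x62, 0x62, 0xe5, 0x86, 0x2f, 0x86, 0x86]
t2 = [0x7b, 0x62, 0x86, 0xe5, 0xb9, 0x2f, 0x86, 0x86]
t3 = [0x62, 0x7b, 0xe5, 0x62, 0x2f, 0x86, 0x86, 0xe5]

RES = [ 0x62  0x7b  0xe5  0x62  0x2f  0x86  0x86  0xe5 ]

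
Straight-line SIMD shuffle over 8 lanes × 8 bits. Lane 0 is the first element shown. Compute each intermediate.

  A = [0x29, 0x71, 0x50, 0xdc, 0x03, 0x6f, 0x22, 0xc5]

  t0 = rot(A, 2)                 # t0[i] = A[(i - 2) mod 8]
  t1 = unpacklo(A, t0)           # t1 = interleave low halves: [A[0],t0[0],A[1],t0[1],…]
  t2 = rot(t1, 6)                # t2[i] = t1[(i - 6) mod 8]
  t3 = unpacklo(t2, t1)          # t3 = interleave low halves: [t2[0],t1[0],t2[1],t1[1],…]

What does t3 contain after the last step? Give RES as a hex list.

t0 = [0x22, 0xc5, 0x29, 0x71, 0x50, 0xdc, 0x03, 0x6f]
t1 = [0x29, 0x22, 0x71, 0xc5, 0x50, 0x29, 0xdc, 0x71]
t2 = [0x71, 0xc5, 0x50, 0x29, 0xdc, 0x71, 0x29, 0x22]
t3 = [0x71, 0x29, 0xc5, 0x22, 0x50, 0x71, 0x29, 0xc5]

RES = [ 0x71  0x29  0xc5  0x22  0x50  0x71  0x29  0xc5 ]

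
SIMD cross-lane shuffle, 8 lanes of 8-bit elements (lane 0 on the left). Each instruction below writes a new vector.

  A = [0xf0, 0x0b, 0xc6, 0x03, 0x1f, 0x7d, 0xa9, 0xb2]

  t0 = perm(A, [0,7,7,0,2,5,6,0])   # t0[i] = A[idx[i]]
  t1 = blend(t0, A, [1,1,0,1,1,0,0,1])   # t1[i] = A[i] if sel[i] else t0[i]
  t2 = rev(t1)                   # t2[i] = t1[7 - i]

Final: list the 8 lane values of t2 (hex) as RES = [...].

  t0: f0 b2 b2 f0 c6 7d a9 f0
  t1: f0 0b b2 03 1f 7d a9 b2
  t2: b2 a9 7d 1f 03 b2 0b f0

RES = [0xb2, 0xa9, 0x7d, 0x1f, 0x03, 0xb2, 0x0b, 0xf0]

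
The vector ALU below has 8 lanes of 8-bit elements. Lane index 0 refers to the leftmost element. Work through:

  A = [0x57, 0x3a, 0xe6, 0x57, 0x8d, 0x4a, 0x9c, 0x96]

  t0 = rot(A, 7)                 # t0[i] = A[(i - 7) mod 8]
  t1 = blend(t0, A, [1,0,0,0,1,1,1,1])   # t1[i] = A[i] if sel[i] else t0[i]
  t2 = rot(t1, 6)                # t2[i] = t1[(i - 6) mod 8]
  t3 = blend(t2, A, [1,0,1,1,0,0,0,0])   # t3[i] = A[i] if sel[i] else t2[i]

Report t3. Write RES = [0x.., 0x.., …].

RES = [ 0x57  0x8d  0xe6  0x57  0x9c  0x96  0x57  0xe6 ]

  t0: 3a e6 57 8d 4a 9c 96 57
  t1: 57 e6 57 8d 8d 4a 9c 96
  t2: 57 8d 8d 4a 9c 96 57 e6
  t3: 57 8d e6 57 9c 96 57 e6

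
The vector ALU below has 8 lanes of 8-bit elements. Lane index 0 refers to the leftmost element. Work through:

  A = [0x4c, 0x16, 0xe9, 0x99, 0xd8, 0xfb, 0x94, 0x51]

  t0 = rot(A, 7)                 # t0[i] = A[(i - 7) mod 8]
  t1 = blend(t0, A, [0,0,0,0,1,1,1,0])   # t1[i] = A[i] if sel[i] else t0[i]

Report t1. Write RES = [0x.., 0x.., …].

  t0: 16 e9 99 d8 fb 94 51 4c
  t1: 16 e9 99 d8 d8 fb 94 4c

RES = [ 0x16  0xe9  0x99  0xd8  0xd8  0xfb  0x94  0x4c ]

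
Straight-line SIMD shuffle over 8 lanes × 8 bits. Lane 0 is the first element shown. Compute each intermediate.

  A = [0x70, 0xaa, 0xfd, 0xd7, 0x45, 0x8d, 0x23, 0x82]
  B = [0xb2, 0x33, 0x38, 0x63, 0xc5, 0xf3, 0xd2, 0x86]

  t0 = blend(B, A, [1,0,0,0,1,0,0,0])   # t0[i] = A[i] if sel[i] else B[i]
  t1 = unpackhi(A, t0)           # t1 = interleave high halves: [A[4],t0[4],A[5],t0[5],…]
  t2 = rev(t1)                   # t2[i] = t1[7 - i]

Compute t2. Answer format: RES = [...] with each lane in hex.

  t0: 70 33 38 63 45 f3 d2 86
  t1: 45 45 8d f3 23 d2 82 86
  t2: 86 82 d2 23 f3 8d 45 45

RES = [ 0x86  0x82  0xd2  0x23  0xf3  0x8d  0x45  0x45 ]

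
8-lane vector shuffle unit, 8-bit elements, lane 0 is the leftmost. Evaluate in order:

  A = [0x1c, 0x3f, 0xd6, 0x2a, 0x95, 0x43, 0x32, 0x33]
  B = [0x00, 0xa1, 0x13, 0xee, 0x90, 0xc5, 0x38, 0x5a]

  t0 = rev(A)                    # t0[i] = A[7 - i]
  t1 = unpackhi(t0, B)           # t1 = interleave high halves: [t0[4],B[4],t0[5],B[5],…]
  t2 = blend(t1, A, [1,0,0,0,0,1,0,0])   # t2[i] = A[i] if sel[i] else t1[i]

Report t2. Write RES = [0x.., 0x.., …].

RES = [0x1c, 0x90, 0xd6, 0xc5, 0x3f, 0x43, 0x1c, 0x5a]

→ t0 |33|32|43|95|2a|d6|3f|1c|
→ t1 |2a|90|d6|c5|3f|38|1c|5a|
→ t2 |1c|90|d6|c5|3f|43|1c|5a|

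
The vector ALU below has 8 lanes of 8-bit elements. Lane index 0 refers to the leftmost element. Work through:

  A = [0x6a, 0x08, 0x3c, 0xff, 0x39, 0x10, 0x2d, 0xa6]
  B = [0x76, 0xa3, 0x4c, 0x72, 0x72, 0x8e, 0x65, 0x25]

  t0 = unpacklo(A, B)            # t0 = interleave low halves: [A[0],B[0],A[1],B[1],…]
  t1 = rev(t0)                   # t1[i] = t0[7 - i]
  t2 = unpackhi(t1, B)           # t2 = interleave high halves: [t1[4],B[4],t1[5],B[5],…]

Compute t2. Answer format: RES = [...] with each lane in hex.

RES = [ 0xa3  0x72  0x08  0x8e  0x76  0x65  0x6a  0x25 ]

  t0: 6a 76 08 a3 3c 4c ff 72
  t1: 72 ff 4c 3c a3 08 76 6a
  t2: a3 72 08 8e 76 65 6a 25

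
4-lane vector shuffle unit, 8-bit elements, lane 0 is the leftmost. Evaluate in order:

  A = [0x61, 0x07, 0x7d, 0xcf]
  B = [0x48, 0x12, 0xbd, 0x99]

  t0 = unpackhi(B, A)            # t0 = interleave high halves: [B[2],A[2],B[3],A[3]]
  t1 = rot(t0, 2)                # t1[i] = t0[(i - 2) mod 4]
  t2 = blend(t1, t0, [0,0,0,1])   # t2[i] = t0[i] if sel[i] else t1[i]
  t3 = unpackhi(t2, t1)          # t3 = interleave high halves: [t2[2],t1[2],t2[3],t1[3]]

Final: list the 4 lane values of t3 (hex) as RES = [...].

RES = [0xbd, 0xbd, 0xcf, 0x7d]

→ t0 |bd|7d|99|cf|
→ t1 |99|cf|bd|7d|
→ t2 |99|cf|bd|cf|
→ t3 |bd|bd|cf|7d|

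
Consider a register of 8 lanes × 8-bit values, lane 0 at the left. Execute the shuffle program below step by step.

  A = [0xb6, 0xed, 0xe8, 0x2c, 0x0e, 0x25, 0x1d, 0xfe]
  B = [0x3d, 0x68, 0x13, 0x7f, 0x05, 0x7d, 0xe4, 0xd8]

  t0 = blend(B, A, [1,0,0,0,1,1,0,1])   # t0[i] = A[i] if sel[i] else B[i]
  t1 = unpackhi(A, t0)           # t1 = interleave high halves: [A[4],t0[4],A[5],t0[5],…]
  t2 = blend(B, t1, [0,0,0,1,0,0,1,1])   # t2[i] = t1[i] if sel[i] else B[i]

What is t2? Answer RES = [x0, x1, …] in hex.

RES = [ 0x3d  0x68  0x13  0x25  0x05  0x7d  0xfe  0xfe ]

  t0: b6 68 13 7f 0e 25 e4 fe
  t1: 0e 0e 25 25 1d e4 fe fe
  t2: 3d 68 13 25 05 7d fe fe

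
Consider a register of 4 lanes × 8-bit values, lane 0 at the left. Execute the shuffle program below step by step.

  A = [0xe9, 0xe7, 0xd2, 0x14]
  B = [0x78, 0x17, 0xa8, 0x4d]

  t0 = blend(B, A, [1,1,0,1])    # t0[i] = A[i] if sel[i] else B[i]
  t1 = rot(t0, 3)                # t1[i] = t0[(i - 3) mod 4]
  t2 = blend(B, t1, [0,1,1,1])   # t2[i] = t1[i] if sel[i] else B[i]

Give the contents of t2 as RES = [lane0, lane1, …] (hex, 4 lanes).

RES = [0x78, 0xa8, 0x14, 0xe9]

→ t0 |e9|e7|a8|14|
→ t1 |e7|a8|14|e9|
→ t2 |78|a8|14|e9|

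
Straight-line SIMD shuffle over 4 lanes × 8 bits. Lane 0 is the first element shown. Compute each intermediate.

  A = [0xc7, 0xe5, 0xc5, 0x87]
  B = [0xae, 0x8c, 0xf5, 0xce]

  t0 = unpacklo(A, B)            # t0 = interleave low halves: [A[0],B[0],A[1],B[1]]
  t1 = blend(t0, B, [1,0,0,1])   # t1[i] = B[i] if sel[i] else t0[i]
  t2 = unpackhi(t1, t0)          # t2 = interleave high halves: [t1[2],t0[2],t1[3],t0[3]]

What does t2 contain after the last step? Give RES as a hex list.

t0 = [0xc7, 0xae, 0xe5, 0x8c]
t1 = [0xae, 0xae, 0xe5, 0xce]
t2 = [0xe5, 0xe5, 0xce, 0x8c]

RES = [0xe5, 0xe5, 0xce, 0x8c]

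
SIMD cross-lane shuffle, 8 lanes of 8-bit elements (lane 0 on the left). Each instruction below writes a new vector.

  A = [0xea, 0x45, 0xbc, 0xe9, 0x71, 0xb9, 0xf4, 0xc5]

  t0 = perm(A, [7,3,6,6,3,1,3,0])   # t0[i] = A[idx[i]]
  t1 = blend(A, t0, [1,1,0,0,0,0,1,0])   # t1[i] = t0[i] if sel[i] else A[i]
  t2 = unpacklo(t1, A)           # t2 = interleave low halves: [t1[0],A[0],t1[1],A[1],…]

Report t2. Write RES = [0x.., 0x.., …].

RES = [ 0xc5  0xea  0xe9  0x45  0xbc  0xbc  0xe9  0xe9 ]

t0 = [0xc5, 0xe9, 0xf4, 0xf4, 0xe9, 0x45, 0xe9, 0xea]
t1 = [0xc5, 0xe9, 0xbc, 0xe9, 0x71, 0xb9, 0xe9, 0xc5]
t2 = [0xc5, 0xea, 0xe9, 0x45, 0xbc, 0xbc, 0xe9, 0xe9]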